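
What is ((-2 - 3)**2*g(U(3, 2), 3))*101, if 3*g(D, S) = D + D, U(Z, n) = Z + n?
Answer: 25250/3 ≈ 8416.7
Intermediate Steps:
g(D, S) = 2*D/3 (g(D, S) = (D + D)/3 = (2*D)/3 = 2*D/3)
((-2 - 3)**2*g(U(3, 2), 3))*101 = ((-2 - 3)**2*(2*(3 + 2)/3))*101 = ((-5)**2*((2/3)*5))*101 = (25*(10/3))*101 = (250/3)*101 = 25250/3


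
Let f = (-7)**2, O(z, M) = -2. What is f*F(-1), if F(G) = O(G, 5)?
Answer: -98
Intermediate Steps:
f = 49
F(G) = -2
f*F(-1) = 49*(-2) = -98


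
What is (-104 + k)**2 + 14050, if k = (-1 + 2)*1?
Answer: 24659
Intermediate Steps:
k = 1 (k = 1*1 = 1)
(-104 + k)**2 + 14050 = (-104 + 1)**2 + 14050 = (-103)**2 + 14050 = 10609 + 14050 = 24659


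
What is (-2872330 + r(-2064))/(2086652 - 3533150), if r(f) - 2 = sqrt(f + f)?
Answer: 1436164/723249 - 2*I*sqrt(258)/723249 ≈ 1.9857 - 4.4417e-5*I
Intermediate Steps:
r(f) = 2 + sqrt(2)*sqrt(f) (r(f) = 2 + sqrt(f + f) = 2 + sqrt(2*f) = 2 + sqrt(2)*sqrt(f))
(-2872330 + r(-2064))/(2086652 - 3533150) = (-2872330 + (2 + sqrt(2)*sqrt(-2064)))/(2086652 - 3533150) = (-2872330 + (2 + sqrt(2)*(4*I*sqrt(129))))/(-1446498) = (-2872330 + (2 + 4*I*sqrt(258)))*(-1/1446498) = (-2872328 + 4*I*sqrt(258))*(-1/1446498) = 1436164/723249 - 2*I*sqrt(258)/723249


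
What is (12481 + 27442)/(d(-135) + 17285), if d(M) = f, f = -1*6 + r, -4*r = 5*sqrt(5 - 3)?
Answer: 5518636136/2388510703 + 399230*sqrt(2)/2388510703 ≈ 2.3107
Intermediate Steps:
r = -5*sqrt(2)/4 (r = -5*sqrt(5 - 3)/4 = -5*sqrt(2)/4 ≈ -1.7678)
f = -6 - 5*sqrt(2)/4 (f = -1*6 - 5*sqrt(2)/4 = -6 - 5*sqrt(2)/4 ≈ -7.7678)
d(M) = -6 - 5*sqrt(2)/4
(12481 + 27442)/(d(-135) + 17285) = (12481 + 27442)/((-6 - 5*sqrt(2)/4) + 17285) = 39923/(17279 - 5*sqrt(2)/4)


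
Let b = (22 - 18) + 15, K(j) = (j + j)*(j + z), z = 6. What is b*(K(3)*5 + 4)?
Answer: 5206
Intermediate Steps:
K(j) = 2*j*(6 + j) (K(j) = (j + j)*(j + 6) = (2*j)*(6 + j) = 2*j*(6 + j))
b = 19 (b = 4 + 15 = 19)
b*(K(3)*5 + 4) = 19*((2*3*(6 + 3))*5 + 4) = 19*((2*3*9)*5 + 4) = 19*(54*5 + 4) = 19*(270 + 4) = 19*274 = 5206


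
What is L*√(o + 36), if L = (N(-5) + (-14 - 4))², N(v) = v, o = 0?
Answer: 3174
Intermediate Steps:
L = 529 (L = (-5 + (-14 - 4))² = (-5 - 18)² = (-23)² = 529)
L*√(o + 36) = 529*√(0 + 36) = 529*√36 = 529*6 = 3174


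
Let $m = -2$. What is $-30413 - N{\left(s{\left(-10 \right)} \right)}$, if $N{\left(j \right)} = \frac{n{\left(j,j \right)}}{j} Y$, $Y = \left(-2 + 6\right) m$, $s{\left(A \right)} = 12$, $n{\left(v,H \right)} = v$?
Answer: $-30405$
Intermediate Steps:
$Y = -8$ ($Y = \left(-2 + 6\right) \left(-2\right) = 4 \left(-2\right) = -8$)
$N{\left(j \right)} = -8$ ($N{\left(j \right)} = \frac{j}{j} \left(-8\right) = 1 \left(-8\right) = -8$)
$-30413 - N{\left(s{\left(-10 \right)} \right)} = -30413 - -8 = -30413 + 8 = -30405$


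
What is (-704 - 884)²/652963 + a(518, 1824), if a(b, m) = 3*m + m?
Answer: 4766539792/652963 ≈ 7299.9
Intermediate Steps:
a(b, m) = 4*m
(-704 - 884)²/652963 + a(518, 1824) = (-704 - 884)²/652963 + 4*1824 = (-1588)²*(1/652963) + 7296 = 2521744*(1/652963) + 7296 = 2521744/652963 + 7296 = 4766539792/652963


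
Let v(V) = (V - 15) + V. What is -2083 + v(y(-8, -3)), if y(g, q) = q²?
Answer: -2080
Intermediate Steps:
v(V) = -15 + 2*V (v(V) = (-15 + V) + V = -15 + 2*V)
-2083 + v(y(-8, -3)) = -2083 + (-15 + 2*(-3)²) = -2083 + (-15 + 2*9) = -2083 + (-15 + 18) = -2083 + 3 = -2080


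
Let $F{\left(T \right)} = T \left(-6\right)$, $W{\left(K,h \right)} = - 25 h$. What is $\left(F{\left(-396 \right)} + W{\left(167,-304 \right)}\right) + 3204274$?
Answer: $3214250$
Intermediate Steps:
$F{\left(T \right)} = - 6 T$
$\left(F{\left(-396 \right)} + W{\left(167,-304 \right)}\right) + 3204274 = \left(\left(-6\right) \left(-396\right) - -7600\right) + 3204274 = \left(2376 + 7600\right) + 3204274 = 9976 + 3204274 = 3214250$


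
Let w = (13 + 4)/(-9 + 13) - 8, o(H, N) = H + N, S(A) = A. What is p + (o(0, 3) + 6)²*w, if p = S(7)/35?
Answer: -6071/20 ≈ -303.55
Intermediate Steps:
p = ⅕ (p = 7/35 = 7*(1/35) = ⅕ ≈ 0.20000)
w = -15/4 (w = 17/4 - 8 = -15/4 ≈ -3.7500)
p + (o(0, 3) + 6)²*w = ⅕ + ((0 + 3) + 6)²*(-15/4) = ⅕ + (3 + 6)²*(-15/4) = ⅕ + 9²*(-15/4) = ⅕ + 81*(-15/4) = ⅕ - 1215/4 = -6071/20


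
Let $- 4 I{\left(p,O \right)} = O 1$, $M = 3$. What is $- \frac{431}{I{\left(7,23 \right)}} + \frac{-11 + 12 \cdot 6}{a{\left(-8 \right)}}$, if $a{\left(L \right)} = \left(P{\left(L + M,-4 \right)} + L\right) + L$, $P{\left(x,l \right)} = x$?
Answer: $\frac{34801}{483} \approx 72.052$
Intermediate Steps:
$a{\left(L \right)} = 3 + 3 L$ ($a{\left(L \right)} = \left(\left(L + 3\right) + L\right) + L = \left(\left(3 + L\right) + L\right) + L = \left(3 + 2 L\right) + L = 3 + 3 L$)
$I{\left(p,O \right)} = - \frac{O}{4}$ ($I{\left(p,O \right)} = - \frac{O 1}{4} = - \frac{O}{4}$)
$- \frac{431}{I{\left(7,23 \right)}} + \frac{-11 + 12 \cdot 6}{a{\left(-8 \right)}} = - \frac{431}{\left(- \frac{1}{4}\right) 23} + \frac{-11 + 12 \cdot 6}{3 + 3 \left(-8\right)} = - \frac{431}{- \frac{23}{4}} + \frac{-11 + 72}{3 - 24} = \left(-431\right) \left(- \frac{4}{23}\right) + \frac{61}{-21} = \frac{1724}{23} + 61 \left(- \frac{1}{21}\right) = \frac{1724}{23} - \frac{61}{21} = \frac{34801}{483}$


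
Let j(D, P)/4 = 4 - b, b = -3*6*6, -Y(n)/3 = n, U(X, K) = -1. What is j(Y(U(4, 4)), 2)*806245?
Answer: 361197760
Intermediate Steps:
Y(n) = -3*n
b = -108 (b = -18*6 = -108)
j(D, P) = 448 (j(D, P) = 4*(4 - 1*(-108)) = 4*(4 + 108) = 4*112 = 448)
j(Y(U(4, 4)), 2)*806245 = 448*806245 = 361197760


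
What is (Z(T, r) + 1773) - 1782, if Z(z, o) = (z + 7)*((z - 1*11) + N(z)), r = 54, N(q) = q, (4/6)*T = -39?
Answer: 6583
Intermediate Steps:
T = -117/2 (T = (3/2)*(-39) = -117/2 ≈ -58.500)
Z(z, o) = (-11 + 2*z)*(7 + z) (Z(z, o) = (z + 7)*((z - 1*11) + z) = (7 + z)*((z - 11) + z) = (7 + z)*((-11 + z) + z) = (7 + z)*(-11 + 2*z) = (-11 + 2*z)*(7 + z))
(Z(T, r) + 1773) - 1782 = ((-77 + 2*(-117/2)**2 + 3*(-117/2)) + 1773) - 1782 = ((-77 + 2*(13689/4) - 351/2) + 1773) - 1782 = ((-77 + 13689/2 - 351/2) + 1773) - 1782 = (6592 + 1773) - 1782 = 8365 - 1782 = 6583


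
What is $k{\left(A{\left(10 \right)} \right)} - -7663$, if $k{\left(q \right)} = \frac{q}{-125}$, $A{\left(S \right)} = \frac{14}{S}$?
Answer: $\frac{4789368}{625} \approx 7663.0$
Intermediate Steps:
$k{\left(q \right)} = - \frac{q}{125}$ ($k{\left(q \right)} = q \left(- \frac{1}{125}\right) = - \frac{q}{125}$)
$k{\left(A{\left(10 \right)} \right)} - -7663 = - \frac{14 \cdot \frac{1}{10}}{125} - -7663 = - \frac{14 \cdot \frac{1}{10}}{125} + 7663 = \left(- \frac{1}{125}\right) \frac{7}{5} + 7663 = - \frac{7}{625} + 7663 = \frac{4789368}{625}$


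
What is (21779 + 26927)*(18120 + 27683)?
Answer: 2230880918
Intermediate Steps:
(21779 + 26927)*(18120 + 27683) = 48706*45803 = 2230880918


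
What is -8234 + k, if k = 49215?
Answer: 40981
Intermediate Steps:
-8234 + k = -8234 + 49215 = 40981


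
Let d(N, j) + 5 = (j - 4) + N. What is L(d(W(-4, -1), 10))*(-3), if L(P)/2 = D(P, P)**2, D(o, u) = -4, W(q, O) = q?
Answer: -96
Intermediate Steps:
d(N, j) = -9 + N + j (d(N, j) = -5 + ((j - 4) + N) = -5 + ((-4 + j) + N) = -5 + (-4 + N + j) = -9 + N + j)
L(P) = 32 (L(P) = 2*(-4)**2 = 2*16 = 32)
L(d(W(-4, -1), 10))*(-3) = 32*(-3) = -96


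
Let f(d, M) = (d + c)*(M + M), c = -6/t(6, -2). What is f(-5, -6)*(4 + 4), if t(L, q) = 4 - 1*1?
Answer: 672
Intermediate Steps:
t(L, q) = 3 (t(L, q) = 4 - 1 = 3)
c = -2 (c = -6/3 = -6*⅓ = -2)
f(d, M) = 2*M*(-2 + d) (f(d, M) = (d - 2)*(M + M) = (-2 + d)*(2*M) = 2*M*(-2 + d))
f(-5, -6)*(4 + 4) = (2*(-6)*(-2 - 5))*(4 + 4) = (2*(-6)*(-7))*8 = 84*8 = 672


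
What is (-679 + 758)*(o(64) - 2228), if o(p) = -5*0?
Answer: -176012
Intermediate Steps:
o(p) = 0
(-679 + 758)*(o(64) - 2228) = (-679 + 758)*(0 - 2228) = 79*(-2228) = -176012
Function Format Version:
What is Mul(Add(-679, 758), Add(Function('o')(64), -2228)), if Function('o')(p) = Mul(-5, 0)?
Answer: -176012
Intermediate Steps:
Function('o')(p) = 0
Mul(Add(-679, 758), Add(Function('o')(64), -2228)) = Mul(Add(-679, 758), Add(0, -2228)) = Mul(79, -2228) = -176012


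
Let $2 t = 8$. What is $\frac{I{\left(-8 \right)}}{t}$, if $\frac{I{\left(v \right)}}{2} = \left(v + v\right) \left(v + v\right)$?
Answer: $128$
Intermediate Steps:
$I{\left(v \right)} = 8 v^{2}$ ($I{\left(v \right)} = 2 \left(v + v\right) \left(v + v\right) = 2 \cdot 2 v 2 v = 2 \cdot 4 v^{2} = 8 v^{2}$)
$t = 4$ ($t = \frac{1}{2} \cdot 8 = 4$)
$\frac{I{\left(-8 \right)}}{t} = \frac{8 \left(-8\right)^{2}}{4} = 8 \cdot 64 \cdot \frac{1}{4} = 512 \cdot \frac{1}{4} = 128$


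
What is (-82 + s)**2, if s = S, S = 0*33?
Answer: 6724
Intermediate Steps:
S = 0
s = 0
(-82 + s)**2 = (-82 + 0)**2 = (-82)**2 = 6724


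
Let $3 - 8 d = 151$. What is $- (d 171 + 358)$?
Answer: $\frac{5611}{2} \approx 2805.5$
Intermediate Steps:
$d = - \frac{37}{2}$ ($d = \frac{3}{8} - \frac{151}{8} = - \frac{37}{2} \approx -18.5$)
$- (d 171 + 358) = - (\left(- \frac{37}{2}\right) 171 + 358) = - (- \frac{6327}{2} + 358) = \left(-1\right) \left(- \frac{5611}{2}\right) = \frac{5611}{2}$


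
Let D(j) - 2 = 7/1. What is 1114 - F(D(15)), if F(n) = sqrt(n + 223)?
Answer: 1114 - 2*sqrt(58) ≈ 1098.8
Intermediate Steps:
D(j) = 9 (D(j) = 2 + 7/1 = 2 + 7*1 = 2 + 7 = 9)
F(n) = sqrt(223 + n)
1114 - F(D(15)) = 1114 - sqrt(223 + 9) = 1114 - sqrt(232) = 1114 - 2*sqrt(58)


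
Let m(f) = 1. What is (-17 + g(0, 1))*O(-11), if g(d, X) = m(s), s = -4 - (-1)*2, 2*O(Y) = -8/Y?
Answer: -64/11 ≈ -5.8182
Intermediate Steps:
O(Y) = -4/Y (O(Y) = (-8/Y)/2 = -4/Y)
s = -2 (s = -4 - 1*(-2) = -4 + 2 = -2)
g(d, X) = 1
(-17 + g(0, 1))*O(-11) = (-17 + 1)*(-4/(-11)) = -(-64)*(-1)/11 = -16*4/11 = -64/11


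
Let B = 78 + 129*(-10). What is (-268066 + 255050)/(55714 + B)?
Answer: -6508/27251 ≈ -0.23882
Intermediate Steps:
B = -1212 (B = 78 - 1290 = -1212)
(-268066 + 255050)/(55714 + B) = (-268066 + 255050)/(55714 - 1212) = -13016/54502 = -13016*1/54502 = -6508/27251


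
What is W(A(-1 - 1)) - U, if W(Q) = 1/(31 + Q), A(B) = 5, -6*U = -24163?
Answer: -144977/36 ≈ -4027.1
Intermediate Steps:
U = 24163/6 (U = -1/6*(-24163) = 24163/6 ≈ 4027.2)
W(A(-1 - 1)) - U = 1/(31 + 5) - 1*24163/6 = 1/36 - 24163/6 = -144977/36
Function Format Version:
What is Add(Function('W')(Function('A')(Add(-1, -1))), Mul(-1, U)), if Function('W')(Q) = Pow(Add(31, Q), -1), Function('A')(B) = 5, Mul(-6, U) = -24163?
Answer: Rational(-144977, 36) ≈ -4027.1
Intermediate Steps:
U = Rational(24163, 6) (U = Mul(Rational(-1, 6), -24163) = Rational(24163, 6) ≈ 4027.2)
Add(Function('W')(Function('A')(Add(-1, -1))), Mul(-1, U)) = Add(Pow(Add(31, 5), -1), Mul(-1, Rational(24163, 6))) = Add(Pow(36, -1), Rational(-24163, 6)) = Add(Rational(1, 36), Rational(-24163, 6)) = Rational(-144977, 36)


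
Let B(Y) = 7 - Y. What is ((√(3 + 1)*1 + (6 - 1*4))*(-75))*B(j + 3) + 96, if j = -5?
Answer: -2604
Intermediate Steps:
((√(3 + 1)*1 + (6 - 1*4))*(-75))*B(j + 3) + 96 = ((√(3 + 1)*1 + (6 - 1*4))*(-75))*(7 - (-5 + 3)) + 96 = ((√4*1 + (6 - 4))*(-75))*(7 - 1*(-2)) + 96 = ((2*1 + 2)*(-75))*(7 + 2) + 96 = ((2 + 2)*(-75))*9 + 96 = (4*(-75))*9 + 96 = -300*9 + 96 = -2700 + 96 = -2604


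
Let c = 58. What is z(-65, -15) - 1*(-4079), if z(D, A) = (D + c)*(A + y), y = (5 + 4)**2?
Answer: 3617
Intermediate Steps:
y = 81 (y = 9**2 = 81)
z(D, A) = (58 + D)*(81 + A) (z(D, A) = (D + 58)*(A + 81) = (58 + D)*(81 + A))
z(-65, -15) - 1*(-4079) = (4698 + 58*(-15) + 81*(-65) - 15*(-65)) - 1*(-4079) = (4698 - 870 - 5265 + 975) + 4079 = -462 + 4079 = 3617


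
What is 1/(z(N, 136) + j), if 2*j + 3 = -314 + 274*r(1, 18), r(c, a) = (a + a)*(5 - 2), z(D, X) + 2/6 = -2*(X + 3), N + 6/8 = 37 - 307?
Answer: 6/86155 ≈ 6.9642e-5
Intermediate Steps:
N = -1083/4 (N = -¾ + (37 - 307) = -¾ - 270 = -1083/4 ≈ -270.75)
z(D, X) = -19/3 - 2*X (z(D, X) = -⅓ - 2*(X + 3) = -⅓ - 2*(3 + X) = -⅓ + (-6 - 2*X) = -19/3 - 2*X)
r(c, a) = 6*a (r(c, a) = (2*a)*3 = 6*a)
j = 29275/2 (j = -3/2 + (-314 + 274*(6*18))/2 = -3/2 + (-314 + 274*108)/2 = -3/2 + (-314 + 29592)/2 = -3/2 + (½)*29278 = -3/2 + 14639 = 29275/2 ≈ 14638.)
1/(z(N, 136) + j) = 1/((-19/3 - 2*136) + 29275/2) = 1/((-19/3 - 272) + 29275/2) = 1/(-835/3 + 29275/2) = 1/(86155/6) = 6/86155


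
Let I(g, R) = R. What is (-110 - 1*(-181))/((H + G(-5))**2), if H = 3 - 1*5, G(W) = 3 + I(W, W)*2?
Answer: 71/81 ≈ 0.87654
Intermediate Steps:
G(W) = 3 + 2*W (G(W) = 3 + W*2 = 3 + 2*W)
H = -2 (H = 3 - 5 = -2)
(-110 - 1*(-181))/((H + G(-5))**2) = (-110 - 1*(-181))/((-2 + (3 + 2*(-5)))**2) = (-110 + 181)/((-2 + (3 - 10))**2) = 71/((-2 - 7)**2) = 71/((-9)**2) = 71/81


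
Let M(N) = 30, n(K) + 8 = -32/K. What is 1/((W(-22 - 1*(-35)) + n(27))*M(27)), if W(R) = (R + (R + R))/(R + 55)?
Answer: -306/79055 ≈ -0.0038707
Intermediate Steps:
n(K) = -8 - 32/K
W(R) = 3*R/(55 + R) (W(R) = (R + 2*R)/(55 + R) = (3*R)/(55 + R) = 3*R/(55 + R))
1/((W(-22 - 1*(-35)) + n(27))*M(27)) = 1/(3*(-22 - 1*(-35))/(55 + (-22 - 1*(-35))) + (-8 - 32/27)*30) = (1/30)/(3*(-22 + 35)/(55 + (-22 + 35)) + (-8 - 32*1/27)) = (1/30)/(3*13/(55 + 13) + (-8 - 32/27)) = (1/30)/(3*13/68 - 248/27) = (1/30)/(3*13*(1/68) - 248/27) = (1/30)/(39/68 - 248/27) = (1/30)/(-15811/1836) = -1836/15811*1/30 = -306/79055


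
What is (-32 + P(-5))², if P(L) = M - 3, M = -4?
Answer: 1521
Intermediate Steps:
P(L) = -7 (P(L) = -4 - 3 = -7)
(-32 + P(-5))² = (-32 - 7)² = (-39)² = 1521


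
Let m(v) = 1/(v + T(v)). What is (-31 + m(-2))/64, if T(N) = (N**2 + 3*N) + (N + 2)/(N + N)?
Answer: -125/256 ≈ -0.48828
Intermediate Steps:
T(N) = N**2 + 3*N + (2 + N)/(2*N) (T(N) = (N**2 + 3*N) + (2 + N)/((2*N)) = (N**2 + 3*N) + (2 + N)*(1/(2*N)) = (N**2 + 3*N) + (2 + N)/(2*N) = N**2 + 3*N + (2 + N)/(2*N))
m(v) = 1/(1/2 + 1/v + v**2 + 4*v) (m(v) = 1/(v + (1/2 + 1/v + v**2 + 3*v)) = 1/(1/2 + 1/v + v**2 + 4*v))
(-31 + m(-2))/64 = (-31 + 2*(-2)/(2 - 2 + 2*(-2)**3 + 8*(-2)**2))/64 = (-31 + 2*(-2)/(2 - 2 + 2*(-8) + 8*4))*(1/64) = (-31 + 2*(-2)/(2 - 2 - 16 + 32))*(1/64) = (-31 + 2*(-2)/16)*(1/64) = (-31 + 2*(-2)*(1/16))*(1/64) = (-31 - 1/4)*(1/64) = -125/4*1/64 = -125/256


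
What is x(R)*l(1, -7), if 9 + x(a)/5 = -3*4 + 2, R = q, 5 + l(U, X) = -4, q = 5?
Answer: 855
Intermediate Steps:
l(U, X) = -9 (l(U, X) = -5 - 4 = -9)
R = 5
x(a) = -95 (x(a) = -45 + 5*(-3*4 + 2) = -45 + 5*(-12 + 2) = -45 + 5*(-10) = -45 - 50 = -95)
x(R)*l(1, -7) = -95*(-9) = 855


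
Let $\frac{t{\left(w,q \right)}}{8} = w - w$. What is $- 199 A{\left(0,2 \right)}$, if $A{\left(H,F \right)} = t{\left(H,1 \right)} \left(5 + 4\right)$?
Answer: $0$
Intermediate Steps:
$t{\left(w,q \right)} = 0$ ($t{\left(w,q \right)} = 8 \left(w - w\right) = 8 \cdot 0 = 0$)
$A{\left(H,F \right)} = 0$ ($A{\left(H,F \right)} = 0 \left(5 + 4\right) = 0 \cdot 9 = 0$)
$- 199 A{\left(0,2 \right)} = \left(-199\right) 0 = 0$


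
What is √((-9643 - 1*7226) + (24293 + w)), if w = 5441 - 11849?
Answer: 2*√254 ≈ 31.875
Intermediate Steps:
w = -6408
√((-9643 - 1*7226) + (24293 + w)) = √((-9643 - 1*7226) + (24293 - 6408)) = √((-9643 - 7226) + 17885) = √(-16869 + 17885) = √1016 = 2*√254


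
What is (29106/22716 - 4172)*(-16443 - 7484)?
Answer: 125938496369/1262 ≈ 9.9793e+7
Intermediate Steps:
(29106/22716 - 4172)*(-16443 - 7484) = (29106*(1/22716) - 4172)*(-23927) = (1617/1262 - 4172)*(-23927) = -5263447/1262*(-23927) = 125938496369/1262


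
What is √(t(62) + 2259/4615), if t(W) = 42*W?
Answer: √55471003185/4615 ≈ 51.034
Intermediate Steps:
√(t(62) + 2259/4615) = √(42*62 + 2259/4615) = √(2604 + 2259*(1/4615)) = √(2604 + 2259/4615) = √(12019719/4615) = √55471003185/4615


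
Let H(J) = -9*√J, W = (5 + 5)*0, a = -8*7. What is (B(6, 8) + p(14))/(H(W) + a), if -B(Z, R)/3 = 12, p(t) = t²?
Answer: -20/7 ≈ -2.8571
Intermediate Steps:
B(Z, R) = -36 (B(Z, R) = -3*12 = -36)
a = -56
W = 0 (W = 10*0 = 0)
(B(6, 8) + p(14))/(H(W) + a) = (-36 + 14²)/(-9*√0 - 56) = (-36 + 196)/(-9*0 - 56) = 160/(0 - 56) = 160/(-56) = 160*(-1/56) = -20/7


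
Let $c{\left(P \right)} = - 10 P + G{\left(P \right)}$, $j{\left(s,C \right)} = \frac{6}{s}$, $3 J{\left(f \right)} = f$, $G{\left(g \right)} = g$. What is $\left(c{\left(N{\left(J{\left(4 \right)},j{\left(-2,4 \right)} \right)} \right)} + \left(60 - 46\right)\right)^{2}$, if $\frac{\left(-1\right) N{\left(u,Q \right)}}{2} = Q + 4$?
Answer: $1024$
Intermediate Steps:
$J{\left(f \right)} = \frac{f}{3}$
$N{\left(u,Q \right)} = -8 - 2 Q$ ($N{\left(u,Q \right)} = - 2 \left(Q + 4\right) = - 2 \left(4 + Q\right) = -8 - 2 Q$)
$c{\left(P \right)} = - 9 P$ ($c{\left(P \right)} = - 10 P + P = - 9 P$)
$\left(c{\left(N{\left(J{\left(4 \right)},j{\left(-2,4 \right)} \right)} \right)} + \left(60 - 46\right)\right)^{2} = \left(- 9 \left(-8 - 2 \frac{6}{-2}\right) + \left(60 - 46\right)\right)^{2} = \left(- 9 \left(-8 - 2 \cdot 6 \left(- \frac{1}{2}\right)\right) + 14\right)^{2} = \left(- 9 \left(-8 - -6\right) + 14\right)^{2} = \left(- 9 \left(-8 + 6\right) + 14\right)^{2} = \left(\left(-9\right) \left(-2\right) + 14\right)^{2} = \left(18 + 14\right)^{2} = 32^{2} = 1024$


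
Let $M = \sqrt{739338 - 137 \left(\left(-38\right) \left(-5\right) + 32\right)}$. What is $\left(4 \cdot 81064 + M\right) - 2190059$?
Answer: $-1865803 + 2 \sqrt{177231} \approx -1.865 \cdot 10^{6}$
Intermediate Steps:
$M = 2 \sqrt{177231}$ ($M = \sqrt{739338 - 137 \left(190 + 32\right)} = \sqrt{739338 - 30414} = \sqrt{708924} = 2 \sqrt{177231} \approx 841.98$)
$\left(4 \cdot 81064 + M\right) - 2190059 = \left(4 \cdot 81064 + 2 \sqrt{177231}\right) - 2190059 = \left(324256 + 2 \sqrt{177231}\right) - 2190059 = -1865803 + 2 \sqrt{177231}$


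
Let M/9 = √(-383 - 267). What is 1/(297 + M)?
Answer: 11/5217 - 5*I*√26/15651 ≈ 0.0021085 - 0.001629*I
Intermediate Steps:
M = 45*I*√26 (M = 9*√(-383 - 267) = 9*√(-650) = 9*(5*I*√26) = 45*I*√26 ≈ 229.46*I)
1/(297 + M) = 1/(297 + 45*I*√26)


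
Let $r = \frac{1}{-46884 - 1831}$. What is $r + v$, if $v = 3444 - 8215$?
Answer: $- \frac{232419266}{48715} \approx -4771.0$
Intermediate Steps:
$r = - \frac{1}{48715}$ ($r = \frac{1}{-48715} = - \frac{1}{48715} \approx -2.0528 \cdot 10^{-5}$)
$v = -4771$ ($v = 3444 - 8215 = -4771$)
$r + v = - \frac{1}{48715} - 4771 = - \frac{232419266}{48715}$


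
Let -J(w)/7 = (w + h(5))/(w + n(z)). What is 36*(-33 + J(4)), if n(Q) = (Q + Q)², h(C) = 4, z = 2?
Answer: -6444/5 ≈ -1288.8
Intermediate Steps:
n(Q) = 4*Q² (n(Q) = (2*Q)² = 4*Q²)
J(w) = -7*(4 + w)/(16 + w) (J(w) = -7*(w + 4)/(w + 4*2²) = -7*(4 + w)/(w + 4*4) = -7*(4 + w)/(w + 16) = -7*(4 + w)/(16 + w))
36*(-33 + J(4)) = 36*(-33 + 7*(-4 - 1*4)/(16 + 4)) = 36*(-33 + 7*(-4 - 4)/20) = 36*(-33 + 7*(1/20)*(-8)) = 36*(-33 - 14/5) = 36*(-179/5) = -6444/5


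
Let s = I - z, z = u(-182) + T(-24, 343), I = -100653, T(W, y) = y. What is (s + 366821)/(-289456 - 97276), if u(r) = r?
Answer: -266007/386732 ≈ -0.68783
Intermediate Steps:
z = 161 (z = -182 + 343 = 161)
s = -100814 (s = -100653 - 1*161 = -100653 - 161 = -100814)
(s + 366821)/(-289456 - 97276) = (-100814 + 366821)/(-289456 - 97276) = 266007/(-386732) = 266007*(-1/386732) = -266007/386732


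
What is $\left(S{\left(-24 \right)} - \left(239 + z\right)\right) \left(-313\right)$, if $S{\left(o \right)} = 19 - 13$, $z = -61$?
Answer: $53836$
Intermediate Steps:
$S{\left(o \right)} = 6$
$\left(S{\left(-24 \right)} - \left(239 + z\right)\right) \left(-313\right) = \left(6 - 178\right) \left(-313\right) = \left(-172\right) \left(-313\right) = 53836$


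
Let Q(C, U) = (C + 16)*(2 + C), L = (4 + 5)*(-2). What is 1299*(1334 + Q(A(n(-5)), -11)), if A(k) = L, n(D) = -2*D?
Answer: 1774434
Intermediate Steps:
L = -18 (L = 9*(-2) = -18)
A(k) = -18
Q(C, U) = (2 + C)*(16 + C) (Q(C, U) = (16 + C)*(2 + C) = (2 + C)*(16 + C))
1299*(1334 + Q(A(n(-5)), -11)) = 1299*(1334 + (32 + (-18)² + 18*(-18))) = 1299*(1334 + (32 + 324 - 324)) = 1299*(1334 + 32) = 1299*1366 = 1774434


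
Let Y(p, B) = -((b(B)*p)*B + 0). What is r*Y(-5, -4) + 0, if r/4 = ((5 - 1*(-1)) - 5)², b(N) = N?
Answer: 320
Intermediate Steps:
Y(p, B) = -p*B² (Y(p, B) = -((B*p)*B + 0) = -(p*B² + 0) = -p*B²)
r = 4 (r = 4*((5 - 1*(-1)) - 5)² = 4*((5 + 1) - 5)² = 4*(6 - 5)² = 4*1² = 4*1 = 4)
r*Y(-5, -4) + 0 = 4*(-1*(-5)*(-4)²) + 0 = 4*(-1*(-5)*16) + 0 = 4*80 + 0 = 320 + 0 = 320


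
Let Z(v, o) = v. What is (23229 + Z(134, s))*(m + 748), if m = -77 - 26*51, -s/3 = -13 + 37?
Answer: -15302765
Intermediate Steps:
s = -72 (s = -3*(-13 + 37) = -3*24 = -72)
m = -1403 (m = -77 - 1326 = -1403)
(23229 + Z(134, s))*(m + 748) = (23229 + 134)*(-1403 + 748) = 23363*(-655) = -15302765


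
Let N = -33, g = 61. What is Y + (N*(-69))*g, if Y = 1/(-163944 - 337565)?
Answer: 69658095572/501509 ≈ 1.3890e+5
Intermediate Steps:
Y = -1/501509 (Y = 1/(-501509) = -1/501509 ≈ -1.9940e-6)
Y + (N*(-69))*g = -1/501509 - 33*(-69)*61 = -1/501509 + 2277*61 = -1/501509 + 138897 = 69658095572/501509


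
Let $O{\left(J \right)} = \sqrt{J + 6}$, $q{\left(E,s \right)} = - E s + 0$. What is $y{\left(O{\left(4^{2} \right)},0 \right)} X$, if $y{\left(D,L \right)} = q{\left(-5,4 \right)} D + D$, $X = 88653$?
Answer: $1861713 \sqrt{22} \approx 8.7322 \cdot 10^{6}$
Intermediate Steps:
$q{\left(E,s \right)} = - E s$ ($q{\left(E,s \right)} = - E s + 0 = - E s$)
$O{\left(J \right)} = \sqrt{6 + J}$
$y{\left(D,L \right)} = 21 D$ ($y{\left(D,L \right)} = \left(-1\right) \left(-5\right) 4 D + D = 20 D + D = 21 D$)
$y{\left(O{\left(4^{2} \right)},0 \right)} X = 21 \sqrt{6 + 4^{2}} \cdot 88653 = 21 \sqrt{6 + 16} \cdot 88653 = 21 \sqrt{22} \cdot 88653 = 1861713 \sqrt{22}$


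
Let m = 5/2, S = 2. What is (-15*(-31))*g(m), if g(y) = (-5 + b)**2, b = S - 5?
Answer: 29760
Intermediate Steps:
m = 5/2 (m = 5*(1/2) = 5/2 ≈ 2.5000)
b = -3 (b = 2 - 5 = -3)
g(y) = 64 (g(y) = (-5 - 3)**2 = (-8)**2 = 64)
(-15*(-31))*g(m) = -15*(-31)*64 = 465*64 = 29760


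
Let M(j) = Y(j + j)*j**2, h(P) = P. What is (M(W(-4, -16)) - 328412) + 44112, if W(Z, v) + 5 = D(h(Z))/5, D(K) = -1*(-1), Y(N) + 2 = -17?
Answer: -7118444/25 ≈ -2.8474e+5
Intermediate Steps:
Y(N) = -19 (Y(N) = -2 - 17 = -19)
D(K) = 1
W(Z, v) = -24/5 (W(Z, v) = -5 + 1/5 = -24/5)
M(j) = -19*j**2
(M(W(-4, -16)) - 328412) + 44112 = (-19*(-24/5)**2 - 328412) + 44112 = (-19*576/25 - 328412) + 44112 = (-10944/25 - 328412) + 44112 = -8221244/25 + 44112 = -7118444/25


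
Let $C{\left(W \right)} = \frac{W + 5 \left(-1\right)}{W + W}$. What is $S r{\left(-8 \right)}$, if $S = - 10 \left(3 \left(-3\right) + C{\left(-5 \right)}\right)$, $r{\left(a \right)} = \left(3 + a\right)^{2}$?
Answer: $2000$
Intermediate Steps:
$C{\left(W \right)} = \frac{-5 + W}{2 W}$ ($C{\left(W \right)} = \frac{W - 5}{2 W} = \left(-5 + W\right) \frac{1}{2 W} = \frac{-5 + W}{2 W}$)
$S = 80$ ($S = - 10 \left(3 \left(-3\right) + \frac{-5 - 5}{2 \left(-5\right)}\right) = - 10 \left(-9 + \frac{1}{2} \left(- \frac{1}{5}\right) \left(-10\right)\right) = - 10 \left(-9 + 1\right) = \left(-10\right) \left(-8\right) = 80$)
$S r{\left(-8 \right)} = 80 \left(3 - 8\right)^{2} = 80 \left(-5\right)^{2} = 80 \cdot 25 = 2000$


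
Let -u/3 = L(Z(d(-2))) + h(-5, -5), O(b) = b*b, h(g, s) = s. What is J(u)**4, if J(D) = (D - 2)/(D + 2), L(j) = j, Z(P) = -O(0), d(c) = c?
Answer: 28561/83521 ≈ 0.34196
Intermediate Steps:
O(b) = b**2
Z(P) = 0 (Z(P) = -1*0**2 = -1*0 = 0)
u = 15 (u = -3*(0 - 5) = -3*(-5) = 15)
J(D) = (-2 + D)/(2 + D)
J(u)**4 = ((-2 + 15)/(2 + 15))**4 = (13/17)**4 = 28561/83521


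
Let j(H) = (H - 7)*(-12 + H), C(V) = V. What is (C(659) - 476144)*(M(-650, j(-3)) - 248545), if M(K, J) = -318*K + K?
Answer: 20205735075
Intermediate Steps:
j(H) = (-12 + H)*(-7 + H) (j(H) = (-7 + H)*(-12 + H) = (-12 + H)*(-7 + H))
M(K, J) = -317*K
(C(659) - 476144)*(M(-650, j(-3)) - 248545) = (659 - 476144)*(-317*(-650) - 248545) = -475485*(206050 - 248545) = -475485*(-42495) = 20205735075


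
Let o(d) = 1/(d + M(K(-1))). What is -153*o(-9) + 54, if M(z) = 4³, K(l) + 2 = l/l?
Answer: 2817/55 ≈ 51.218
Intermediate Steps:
K(l) = -1 (K(l) = -2 + l/l = -2 + 1 = -1)
M(z) = 64
o(d) = 1/(64 + d) (o(d) = 1/(d + 64) = 1/(64 + d))
-153*o(-9) + 54 = -153/(64 - 9) + 54 = -153/55 + 54 = 2817/55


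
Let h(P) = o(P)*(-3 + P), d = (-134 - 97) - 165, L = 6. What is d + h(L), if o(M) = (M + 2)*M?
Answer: -252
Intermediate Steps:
o(M) = M*(2 + M) (o(M) = (2 + M)*M = M*(2 + M))
d = -396 (d = -231 - 165 = -396)
h(P) = P*(-3 + P)*(2 + P) (h(P) = (P*(2 + P))*(-3 + P) = P*(-3 + P)*(2 + P))
d + h(L) = -396 + 6*(-3 + 6)*(2 + 6) = -396 + 6*3*8 = -396 + 144 = -252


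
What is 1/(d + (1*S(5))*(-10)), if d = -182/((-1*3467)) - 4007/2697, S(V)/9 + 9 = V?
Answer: 9350499/3352778225 ≈ 0.0027889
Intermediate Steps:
S(V) = -81 + 9*V
d = -13401415/9350499 (d = -182/(-3467) - 4007*1/2697 = -182*(-1/3467) - 4007/2697 = 182/3467 - 4007/2697 = -13401415/9350499 ≈ -1.4332)
1/(d + (1*S(5))*(-10)) = 1/(-13401415/9350499 + (1*(-81 + 9*5))*(-10)) = 1/(-13401415/9350499 + (1*(-81 + 45))*(-10)) = 1/(-13401415/9350499 + (1*(-36))*(-10)) = 1/(-13401415/9350499 - 36*(-10)) = 1/(-13401415/9350499 + 360) = 1/(3352778225/9350499) = 9350499/3352778225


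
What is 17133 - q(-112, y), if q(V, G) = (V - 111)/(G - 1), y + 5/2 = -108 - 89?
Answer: 6869887/401 ≈ 17132.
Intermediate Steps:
y = -399/2 (y = -5/2 + (-108 - 89) = -5/2 - 197 = -399/2 ≈ -199.50)
q(V, G) = (-111 + V)/(-1 + G)
17133 - q(-112, y) = 17133 - (-111 - 112)/(-1 - 399/2) = 17133 - (-223)/(-401/2) = 17133 - (-2)*(-223)/401 = 17133 - 1*446/401 = 17133 - 446/401 = 6869887/401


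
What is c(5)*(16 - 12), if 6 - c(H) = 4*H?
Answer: -56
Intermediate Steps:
c(H) = 6 - 4*H
c(5)*(16 - 12) = (6 - 4*5)*(16 - 12) = (6 - 20)*4 = -14*4 = -56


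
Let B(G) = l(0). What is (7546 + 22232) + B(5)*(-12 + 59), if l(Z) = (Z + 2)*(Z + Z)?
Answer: 29778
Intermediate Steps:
l(Z) = 2*Z*(2 + Z) (l(Z) = (2 + Z)*(2*Z) = 2*Z*(2 + Z))
B(G) = 0 (B(G) = 2*0*(2 + 0) = 2*0*2 = 0)
(7546 + 22232) + B(5)*(-12 + 59) = (7546 + 22232) + 0*(-12 + 59) = 29778 + 0*47 = 29778 + 0 = 29778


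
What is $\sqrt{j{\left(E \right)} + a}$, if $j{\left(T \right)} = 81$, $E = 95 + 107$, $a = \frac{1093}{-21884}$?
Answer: $\frac{\sqrt{9691936681}}{10942} \approx 8.9972$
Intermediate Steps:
$a = - \frac{1093}{21884}$ ($a = 1093 \left(- \frac{1}{21884}\right) = - \frac{1093}{21884} \approx -0.049945$)
$E = 202$
$\sqrt{j{\left(E \right)} + a} = \sqrt{81 - \frac{1093}{21884}} = \sqrt{\frac{1771511}{21884}} = \frac{\sqrt{9691936681}}{10942}$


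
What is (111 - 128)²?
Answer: 289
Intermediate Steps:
(111 - 128)² = (-17)² = 289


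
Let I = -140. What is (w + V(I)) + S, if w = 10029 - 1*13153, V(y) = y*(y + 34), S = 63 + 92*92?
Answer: 20243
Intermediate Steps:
S = 8527 (S = 63 + 8464 = 8527)
V(y) = y*(34 + y)
w = -3124 (w = 10029 - 13153 = -3124)
(w + V(I)) + S = (-3124 - 140*(34 - 140)) + 8527 = (-3124 - 140*(-106)) + 8527 = (-3124 + 14840) + 8527 = 11716 + 8527 = 20243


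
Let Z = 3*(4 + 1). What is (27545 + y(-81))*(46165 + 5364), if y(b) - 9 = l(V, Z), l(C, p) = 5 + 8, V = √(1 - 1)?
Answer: 1420499943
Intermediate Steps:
V = 0 (V = √0 = 0)
Z = 15 (Z = 3*5 = 15)
l(C, p) = 13
y(b) = 22 (y(b) = 9 + 13 = 22)
(27545 + y(-81))*(46165 + 5364) = (27545 + 22)*(46165 + 5364) = 27567*51529 = 1420499943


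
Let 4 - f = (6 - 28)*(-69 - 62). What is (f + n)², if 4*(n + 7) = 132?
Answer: 8133904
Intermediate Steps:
n = 26 (n = -7 + (¼)*132 = -7 + 33 = 26)
f = -2878 (f = 4 - (6 - 28)*(-69 - 62) = 4 - (-22)*(-131) = 4 - 1*2882 = 4 - 2882 = -2878)
(f + n)² = (-2878 + 26)² = (-2852)² = 8133904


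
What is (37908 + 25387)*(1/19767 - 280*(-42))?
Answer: 14713550699695/19767 ≈ 7.4435e+8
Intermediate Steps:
(37908 + 25387)*(1/19767 - 280*(-42)) = 63295*(1/19767 + 11760) = 63295*(232459921/19767) = 14713550699695/19767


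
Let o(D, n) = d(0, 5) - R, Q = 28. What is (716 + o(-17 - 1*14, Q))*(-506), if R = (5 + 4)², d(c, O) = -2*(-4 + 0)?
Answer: -325358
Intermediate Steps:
d(c, O) = 8 (d(c, O) = -2*(-4) = 8)
R = 81 (R = 9² = 81)
o(D, n) = -73 (o(D, n) = 8 - 1*81 = 8 - 81 = -73)
(716 + o(-17 - 1*14, Q))*(-506) = (716 - 73)*(-506) = 643*(-506) = -325358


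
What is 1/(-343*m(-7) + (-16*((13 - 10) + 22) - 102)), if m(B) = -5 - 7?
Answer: 1/3614 ≈ 0.00027670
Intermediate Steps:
m(B) = -12
1/(-343*m(-7) + (-16*((13 - 10) + 22) - 102)) = 1/(-343*(-12) + (-16*((13 - 10) + 22) - 102)) = 1/(4116 + (-16*(3 + 22) - 102)) = 1/(4116 + (-16*25 - 102)) = 1/(4116 + (-400 - 102)) = 1/(4116 - 502) = 1/3614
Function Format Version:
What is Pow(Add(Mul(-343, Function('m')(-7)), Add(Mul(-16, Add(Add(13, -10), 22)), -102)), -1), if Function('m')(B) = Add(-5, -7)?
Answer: Rational(1, 3614) ≈ 0.00027670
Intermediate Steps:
Function('m')(B) = -12
Pow(Add(Mul(-343, Function('m')(-7)), Add(Mul(-16, Add(Add(13, -10), 22)), -102)), -1) = Pow(Add(Mul(-343, -12), Add(Mul(-16, Add(Add(13, -10), 22)), -102)), -1) = Pow(Add(4116, Add(Mul(-16, Add(3, 22)), -102)), -1) = Pow(Add(4116, Add(Mul(-16, 25), -102)), -1) = Pow(Add(4116, Add(-400, -102)), -1) = Pow(Add(4116, -502), -1) = Pow(3614, -1) = Rational(1, 3614)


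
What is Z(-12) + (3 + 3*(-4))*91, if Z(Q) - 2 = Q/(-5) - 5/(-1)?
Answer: -4048/5 ≈ -809.60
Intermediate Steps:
Z(Q) = 7 - Q/5 (Z(Q) = 2 + (Q/(-5) - 5/(-1)) = 2 + (Q*(-⅕) - 5*(-1)) = 2 + (-Q/5 + 5) = 2 + (5 - Q/5) = 7 - Q/5)
Z(-12) + (3 + 3*(-4))*91 = (7 - ⅕*(-12)) + (3 + 3*(-4))*91 = (7 + 12/5) + (3 - 12)*91 = 47/5 - 9*91 = 47/5 - 819 = -4048/5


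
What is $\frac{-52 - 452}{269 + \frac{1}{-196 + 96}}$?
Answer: $- \frac{50400}{26899} \approx -1.8737$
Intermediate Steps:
$\frac{-52 - 452}{269 + \frac{1}{-196 + 96}} = - \frac{504}{269 + \frac{1}{-100}} = - \frac{504}{269 - \frac{1}{100}} = - \frac{504}{\frac{26899}{100}} = \left(-504\right) \frac{100}{26899} = - \frac{50400}{26899}$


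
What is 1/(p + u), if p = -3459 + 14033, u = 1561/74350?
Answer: 74350/786178461 ≈ 9.4571e-5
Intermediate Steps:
u = 1561/74350 (u = 1561*(1/74350) = 1561/74350 ≈ 0.020995)
p = 10574
1/(p + u) = 1/(10574 + 1561/74350) = 1/(786178461/74350) = 74350/786178461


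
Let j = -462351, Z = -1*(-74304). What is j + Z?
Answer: -388047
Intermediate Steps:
Z = 74304
j + Z = -462351 + 74304 = -388047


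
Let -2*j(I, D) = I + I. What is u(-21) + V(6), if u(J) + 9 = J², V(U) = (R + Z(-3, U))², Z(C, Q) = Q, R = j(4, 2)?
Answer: 436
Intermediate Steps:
j(I, D) = -I (j(I, D) = -(I + I)/2 = -I)
R = -4 (R = -1*4 = -4)
V(U) = (-4 + U)²
u(J) = -9 + J²
u(-21) + V(6) = (-9 + (-21)²) + (-4 + 6)² = (-9 + 441) + 2² = 432 + 4 = 436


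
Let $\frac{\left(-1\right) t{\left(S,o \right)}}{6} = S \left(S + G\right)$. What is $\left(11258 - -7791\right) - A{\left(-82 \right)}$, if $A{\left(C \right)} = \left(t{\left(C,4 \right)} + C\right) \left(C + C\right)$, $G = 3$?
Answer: $-6368751$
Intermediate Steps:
$t{\left(S,o \right)} = - 6 S \left(3 + S\right)$ ($t{\left(S,o \right)} = - 6 S \left(S + 3\right) = - 6 S \left(3 + S\right)$)
$A{\left(C \right)} = 2 C \left(C - 6 C \left(3 + C\right)\right)$ ($A{\left(C \right)} = \left(- 6 C \left(3 + C\right) + C\right) \left(C + C\right) = \left(C - 6 C \left(3 + C\right)\right) 2 C = 2 C \left(C - 6 C \left(3 + C\right)\right)$)
$\left(11258 - -7791\right) - A{\left(-82 \right)} = \left(11258 - -7791\right) - \left(-82\right)^{2} \left(-34 - -984\right) = \left(11258 + 7791\right) - 6724 \left(-34 + 984\right) = 19049 - 6724 \cdot 950 = 19049 - 6387800 = -6368751$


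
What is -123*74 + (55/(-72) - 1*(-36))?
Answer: -652807/72 ≈ -9066.8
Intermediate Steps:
-123*74 + (55/(-72) - 1*(-36)) = -9102 + (55*(-1/72) + 36) = -9102 + (-55/72 + 36) = -9102 + 2537/72 = -652807/72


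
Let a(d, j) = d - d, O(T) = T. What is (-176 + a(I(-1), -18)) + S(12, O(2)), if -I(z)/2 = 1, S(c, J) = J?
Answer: -174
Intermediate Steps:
I(z) = -2 (I(z) = -2*1 = -2)
a(d, j) = 0
(-176 + a(I(-1), -18)) + S(12, O(2)) = (-176 + 0) + 2 = -176 + 2 = -174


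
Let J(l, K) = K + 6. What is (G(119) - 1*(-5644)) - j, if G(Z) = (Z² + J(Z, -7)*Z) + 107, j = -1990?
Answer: 21783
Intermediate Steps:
J(l, K) = 6 + K
G(Z) = 107 + Z² - Z (G(Z) = (Z² + (6 - 7)*Z) + 107 = (Z² - Z) + 107 = 107 + Z² - Z)
(G(119) - 1*(-5644)) - j = ((107 + 119² - 1*119) - 1*(-5644)) - 1*(-1990) = ((107 + 14161 - 119) + 5644) + 1990 = (14149 + 5644) + 1990 = 19793 + 1990 = 21783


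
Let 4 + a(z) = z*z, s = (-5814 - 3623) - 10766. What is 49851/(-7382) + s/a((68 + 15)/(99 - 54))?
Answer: 301945186089/8939602 ≈ 33776.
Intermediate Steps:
s = -20203 (s = -9437 - 10766 = -20203)
a(z) = -4 + z² (a(z) = -4 + z*z = -4 + z²)
49851/(-7382) + s/a((68 + 15)/(99 - 54)) = 49851/(-7382) - 20203/(-4 + ((68 + 15)/(99 - 54))²) = 49851*(-1/7382) - 20203/(-4 + (83/45)²) = -49851/7382 - 20203/(-4 + (83*(1/45))²) = -49851/7382 - 20203/(-4 + (83/45)²) = -49851/7382 - 20203/(-4 + 6889/2025) = -49851/7382 - 20203/(-1211/2025) = -49851/7382 - 20203*(-2025/1211) = -49851/7382 + 40911075/1211 = 301945186089/8939602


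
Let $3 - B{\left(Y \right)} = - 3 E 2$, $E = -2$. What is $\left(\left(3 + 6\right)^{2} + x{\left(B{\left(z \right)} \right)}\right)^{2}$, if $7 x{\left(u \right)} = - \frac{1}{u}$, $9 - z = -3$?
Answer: $\frac{26050816}{3969} \approx 6563.6$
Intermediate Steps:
$z = 12$ ($z = 9 - -3 = 9 + 3 = 12$)
$B{\left(Y \right)} = -9$ ($B{\left(Y \right)} = 3 - \left(-3\right) \left(-2\right) 2 = 3 - 6 \cdot 2 = 3 - 12 = -9$)
$x{\left(u \right)} = - \frac{1}{7 u}$ ($x{\left(u \right)} = \frac{\left(-1\right) \frac{1}{u}}{7} = - \frac{1}{7 u}$)
$\left(\left(3 + 6\right)^{2} + x{\left(B{\left(z \right)} \right)}\right)^{2} = \left(\left(3 + 6\right)^{2} - \frac{1}{7 \left(-9\right)}\right)^{2} = \left(9^{2} - - \frac{1}{63}\right)^{2} = \left(81 + \frac{1}{63}\right)^{2} = \left(\frac{5104}{63}\right)^{2} = \frac{26050816}{3969}$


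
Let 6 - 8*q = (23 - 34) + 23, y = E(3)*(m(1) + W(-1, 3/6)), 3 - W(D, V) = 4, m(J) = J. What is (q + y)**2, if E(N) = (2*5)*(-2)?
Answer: 9/16 ≈ 0.56250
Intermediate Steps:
E(N) = -20 (E(N) = 10*(-2) = -20)
W(D, V) = -1 (W(D, V) = 3 - 1*4 = 3 - 4 = -1)
y = 0 (y = -20*(1 - 1) = -20*0 = 0)
q = -3/4 (q = 3/4 - ((23 - 34) + 23)/8 = 3/4 - (-11 + 23)/8 = 3/4 - 1/8*12 = 3/4 - 3/2 = -3/4 ≈ -0.75000)
(q + y)**2 = (-3/4 + 0)**2 = (-3/4)**2 = 9/16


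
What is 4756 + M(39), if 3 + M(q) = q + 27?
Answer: 4819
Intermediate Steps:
M(q) = 24 + q (M(q) = -3 + (q + 27) = -3 + (27 + q) = 24 + q)
4756 + M(39) = 4756 + (24 + 39) = 4756 + 63 = 4819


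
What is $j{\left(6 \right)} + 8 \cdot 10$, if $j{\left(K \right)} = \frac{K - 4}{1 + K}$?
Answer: $\frac{562}{7} \approx 80.286$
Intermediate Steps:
$j{\left(K \right)} = \frac{-4 + K}{1 + K}$
$j{\left(6 \right)} + 8 \cdot 10 = \frac{-4 + 6}{1 + 6} + 8 \cdot 10 = \frac{1}{7} \cdot 2 + 80 = \frac{2}{7} + 80 = \frac{562}{7}$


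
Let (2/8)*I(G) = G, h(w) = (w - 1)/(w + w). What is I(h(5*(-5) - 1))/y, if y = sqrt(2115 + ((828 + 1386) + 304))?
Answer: 27*sqrt(4633)/60229 ≈ 0.030513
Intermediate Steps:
h(w) = (-1 + w)/(2*w) (h(w) = (-1 + w)/((2*w)) = (-1 + w)*(1/(2*w)) = (-1 + w)/(2*w))
I(G) = 4*G
y = sqrt(4633) (y = sqrt(2115 + (2214 + 304)) = sqrt(2115 + 2518) = sqrt(4633) ≈ 68.066)
I(h(5*(-5) - 1))/y = (4*((-1 + (5*(-5) - 1))/(2*(5*(-5) - 1))))/(sqrt(4633)) = (4*((-1 + (-25 - 1))/(2*(-25 - 1))))*(sqrt(4633)/4633) = (4*((1/2)*(-1 - 26)/(-26)))*(sqrt(4633)/4633) = (4*((1/2)*(-1/26)*(-27)))*(sqrt(4633)/4633) = (4*(27/52))*(sqrt(4633)/4633) = 27*(sqrt(4633)/4633)/13 = 27*sqrt(4633)/60229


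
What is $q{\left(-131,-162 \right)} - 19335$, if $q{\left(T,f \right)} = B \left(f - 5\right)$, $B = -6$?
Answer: $-18333$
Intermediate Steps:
$q{\left(T,f \right)} = 30 - 6 f$ ($q{\left(T,f \right)} = - 6 \left(f - 5\right) = - 6 \left(-5 + f\right) = 30 - 6 f$)
$q{\left(-131,-162 \right)} - 19335 = \left(30 - -972\right) - 19335 = \left(30 + 972\right) - 19335 = 1002 - 19335 = -18333$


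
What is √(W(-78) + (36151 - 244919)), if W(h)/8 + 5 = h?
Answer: 2*I*√52358 ≈ 457.64*I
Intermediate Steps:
W(h) = -40 + 8*h
√(W(-78) + (36151 - 244919)) = √((-40 + 8*(-78)) + (36151 - 244919)) = √((-40 - 624) - 208768) = √(-664 - 208768) = √(-209432) = 2*I*√52358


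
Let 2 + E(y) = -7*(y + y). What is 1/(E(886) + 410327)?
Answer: 1/397921 ≈ 2.5131e-6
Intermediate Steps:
E(y) = -2 - 14*y (E(y) = -2 - 7*(y + y) = -2 - 14*y)
1/(E(886) + 410327) = 1/((-2 - 14*886) + 410327) = 1/((-2 - 12404) + 410327) = 1/(-12406 + 410327) = 1/397921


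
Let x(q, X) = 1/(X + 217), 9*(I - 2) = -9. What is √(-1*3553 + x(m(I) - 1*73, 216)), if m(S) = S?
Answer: 4*I*√41634249/433 ≈ 59.607*I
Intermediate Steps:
I = 1 (I = 2 + (⅑)*(-9) = 2 - 1 = 1)
x(q, X) = 1/(217 + X)
√(-1*3553 + x(m(I) - 1*73, 216)) = √(-1*3553 + 1/(217 + 216)) = √(-3553 + 1/433) = √(-1538448/433) = 4*I*√41634249/433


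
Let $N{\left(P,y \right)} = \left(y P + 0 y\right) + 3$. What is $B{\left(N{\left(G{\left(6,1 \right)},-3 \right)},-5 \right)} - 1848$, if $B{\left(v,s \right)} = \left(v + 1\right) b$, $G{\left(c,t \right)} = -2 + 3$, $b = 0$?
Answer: $-1848$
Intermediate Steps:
$G{\left(c,t \right)} = 1$
$N{\left(P,y \right)} = 3 + P y$ ($N{\left(P,y \right)} = \left(P y + 0\right) + 3 = P y + 3 = 3 + P y$)
$B{\left(v,s \right)} = 0$ ($B{\left(v,s \right)} = \left(v + 1\right) 0 = \left(1 + v\right) 0 = 0$)
$B{\left(N{\left(G{\left(6,1 \right)},-3 \right)},-5 \right)} - 1848 = 0 - 1848 = -1848$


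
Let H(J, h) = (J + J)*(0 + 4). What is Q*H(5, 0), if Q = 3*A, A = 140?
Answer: 16800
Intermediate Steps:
H(J, h) = 8*J (H(J, h) = (2*J)*4 = 8*J)
Q = 420 (Q = 3*140 = 420)
Q*H(5, 0) = 420*(8*5) = 420*40 = 16800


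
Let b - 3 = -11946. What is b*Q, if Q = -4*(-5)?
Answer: -238860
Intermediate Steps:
b = -11943 (b = 3 - 11946 = -11943)
Q = 20
b*Q = -11943*20 = -238860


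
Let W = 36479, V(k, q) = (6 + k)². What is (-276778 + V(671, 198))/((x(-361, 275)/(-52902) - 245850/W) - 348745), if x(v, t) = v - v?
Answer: -6622798929/12722114705 ≈ -0.52057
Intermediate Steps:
x(v, t) = 0
(-276778 + V(671, 198))/((x(-361, 275)/(-52902) - 245850/W) - 348745) = (-276778 + (6 + 671)²)/((0/(-52902) - 245850/36479) - 348745) = (-276778 + 677²)/((0*(-1/52902) - 245850*1/36479) - 348745) = (-276778 + 458329)/((0 - 245850/36479) - 348745) = 181551/(-245850/36479 - 348745) = 181551/(-12722114705/36479) = 181551*(-36479/12722114705) = -6622798929/12722114705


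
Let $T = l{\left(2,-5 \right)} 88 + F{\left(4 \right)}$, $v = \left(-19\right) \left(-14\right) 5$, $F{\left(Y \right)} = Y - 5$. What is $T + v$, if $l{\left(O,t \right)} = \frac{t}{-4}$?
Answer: $1439$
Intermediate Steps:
$F{\left(Y \right)} = -5 + Y$
$l{\left(O,t \right)} = - \frac{t}{4}$ ($l{\left(O,t \right)} = t \left(- \frac{1}{4}\right) = - \frac{t}{4}$)
$v = 1330$ ($v = 266 \cdot 5 = 1330$)
$T = 109$ ($T = \left(- \frac{1}{4}\right) \left(-5\right) 88 + \left(-5 + 4\right) = \frac{5}{4} \cdot 88 - 1 = 110 - 1 = 109$)
$T + v = 109 + 1330 = 1439$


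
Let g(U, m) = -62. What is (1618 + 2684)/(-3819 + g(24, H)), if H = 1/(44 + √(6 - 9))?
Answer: -4302/3881 ≈ -1.1085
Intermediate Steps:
H = 1/(44 + I*√3) (H = 1/(44 + √(-3)) = 1/(44 + I*√3) ≈ 0.022692 - 0.00089327*I)
(1618 + 2684)/(-3819 + g(24, H)) = (1618 + 2684)/(-3819 - 62) = 4302/(-3881) = 4302*(-1/3881) = -4302/3881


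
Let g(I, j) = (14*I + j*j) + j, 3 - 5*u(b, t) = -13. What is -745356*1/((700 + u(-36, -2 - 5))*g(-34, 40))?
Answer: -310565/341052 ≈ -0.91061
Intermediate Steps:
u(b, t) = 16/5 (u(b, t) = ⅗ - ⅕*(-13) = ⅗ + 13/5 = 16/5)
g(I, j) = j + j² + 14*I (g(I, j) = (14*I + j²) + j = (j² + 14*I) + j = j + j² + 14*I)
-745356*1/((700 + u(-36, -2 - 5))*g(-34, 40)) = -745356*1/((700 + 16/5)*(40 + 40² + 14*(-34))) = -745356*5/(3516*(40 + 1600 - 476)) = -745356/(1164*(3516/5)) = -745356/4092624/5 = -745356*5/4092624 = -310565/341052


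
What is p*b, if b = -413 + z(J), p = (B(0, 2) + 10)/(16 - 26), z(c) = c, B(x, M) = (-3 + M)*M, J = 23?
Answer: 312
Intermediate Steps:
B(x, M) = M*(-3 + M)
p = -⅘ (p = (2*(-3 + 2) + 10)/(16 - 26) = (2*(-1) + 10)/(-10) = (-2 + 10)*(-⅒) = 8*(-⅒) = -⅘ ≈ -0.80000)
b = -390 (b = -413 + 23 = -390)
p*b = -⅘*(-390) = 312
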